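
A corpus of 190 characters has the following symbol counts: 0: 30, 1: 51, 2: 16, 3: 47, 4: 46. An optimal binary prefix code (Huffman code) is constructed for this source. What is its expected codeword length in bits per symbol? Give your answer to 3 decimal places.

Probabilities are the counts divided by 190.
Repeatedly combine the two least-probable nodes; the expected code length is the sum of the merged weights.
merge 8/95 + 3/19 → 23/95
merge 23/95 + 23/95 → 46/95
merge 47/190 + 51/190 → 49/95
merge 46/95 + 49/95 → 1
L = 23/95 + 46/95 + 49/95 + 1 = 213/95 ≈ 2.242 bits/symbol.

2.242 bits/symbol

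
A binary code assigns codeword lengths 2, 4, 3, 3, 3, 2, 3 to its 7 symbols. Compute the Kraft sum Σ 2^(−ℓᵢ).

With common denominator 2^4 = 16: Σ 2^(−ℓᵢ) = 4/16 + 1/16 + 2/16 + 2/16 + 2/16 + 4/16 + 2/16 = 17/16 = 1.0625.

1.0625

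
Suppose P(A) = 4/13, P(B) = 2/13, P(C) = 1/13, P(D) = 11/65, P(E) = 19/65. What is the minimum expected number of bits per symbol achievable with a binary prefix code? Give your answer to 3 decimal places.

Repeatedly combine the two least-probable nodes; the expected code length is the sum of the merged weights.
merge 1/13 + 2/13 → 3/13
merge 11/65 + 3/13 → 2/5
merge 19/65 + 4/13 → 3/5
merge 2/5 + 3/5 → 1
L = 3/13 + 2/5 + 3/5 + 1 = 29/13 ≈ 2.231 bits/symbol.

2.231 bits/symbol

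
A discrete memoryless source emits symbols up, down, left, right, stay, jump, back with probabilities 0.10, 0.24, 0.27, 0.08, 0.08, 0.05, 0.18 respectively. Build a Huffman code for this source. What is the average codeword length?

Repeatedly combine the two least-probable nodes; the expected code length is the sum of the merged weights.
merge 1/20 + 2/25 → 13/100
merge 2/25 + 1/10 → 9/50
merge 13/100 + 9/50 → 31/100
merge 9/50 + 6/25 → 21/50
merge 27/100 + 31/100 → 29/50
merge 21/50 + 29/50 → 1
L = 13/100 + 9/50 + 31/100 + 21/50 + 29/50 + 1 = 131/50 = 2.62 bits/symbol.

2.62 bits/symbol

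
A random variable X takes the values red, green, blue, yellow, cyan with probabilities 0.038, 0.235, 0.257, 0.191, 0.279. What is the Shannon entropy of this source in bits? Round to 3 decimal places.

H = −Σ pᵢ log₂ pᵢ.
−0.038·log₂(0.038) = 0.1793
−0.235·log₂(0.235) = 0.4910
−0.257·log₂(0.257) = 0.5038
−0.191·log₂(0.191) = 0.4562
−0.279·log₂(0.279) = 0.5138
Sum ≈ 2.1440 → 2.144 bits.

2.144 bits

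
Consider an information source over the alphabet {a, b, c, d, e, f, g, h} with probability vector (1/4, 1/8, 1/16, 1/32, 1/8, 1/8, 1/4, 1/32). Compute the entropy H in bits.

Each probability is a power of 1/2, so log₂(1/p) is an integer.
H = Σ p·log₂(1/p) = 1/4·2 + 1/8·3 + 1/16·4 + 1/32·5 + 1/8·3 + 1/8·3 + 1/4·2 + 1/32·5 = 2.6875 bits.

2.6875 bits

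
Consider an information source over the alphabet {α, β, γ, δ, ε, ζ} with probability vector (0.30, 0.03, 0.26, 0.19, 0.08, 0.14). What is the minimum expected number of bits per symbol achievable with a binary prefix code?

2.36 bits/symbol

Repeatedly combine the two least-probable nodes; the expected code length is the sum of the merged weights.
merge 3/100 + 2/25 → 11/100
merge 11/100 + 7/50 → 1/4
merge 19/100 + 1/4 → 11/25
merge 13/50 + 3/10 → 14/25
merge 11/25 + 14/25 → 1
L = 11/100 + 1/4 + 11/25 + 14/25 + 1 = 59/25 = 2.36 bits/symbol.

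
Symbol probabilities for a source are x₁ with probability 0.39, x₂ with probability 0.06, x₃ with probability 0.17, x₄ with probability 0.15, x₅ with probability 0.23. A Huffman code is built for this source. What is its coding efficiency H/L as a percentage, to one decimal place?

95.7%

Entropy H = −Σ p log₂ p ≈ 2.1061 bits.
Huffman merges: 3/50+3/20→21/100; 17/100+21/100→19/50; 23/100+19/50→61/100; 39/100+61/100→1. L = 11/5 ≈ 2.2000.
Efficiency = H/L = 2.1061/2.2000 = 95.7%.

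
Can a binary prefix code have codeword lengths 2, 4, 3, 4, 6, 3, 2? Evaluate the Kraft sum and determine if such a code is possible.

With common denominator 2^6 = 64: Σ 2^(−ℓᵢ) = 16/64 + 4/64 + 8/64 + 4/64 + 1/64 + 8/64 + 16/64 = 57/64 = 0.890625.
Kraft's inequality requires Σ ≤ 1; here Σ = 0.890625 ≤ 1, so such a prefix code exists.

0.890625; yes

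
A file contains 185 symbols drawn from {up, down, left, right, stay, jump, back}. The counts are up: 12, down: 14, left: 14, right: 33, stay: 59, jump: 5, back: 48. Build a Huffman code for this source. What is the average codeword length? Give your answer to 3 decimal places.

2.486 bits/symbol

Probabilities are the counts divided by 185.
Repeatedly combine the two least-probable nodes; the expected code length is the sum of the merged weights.
merge 1/37 + 12/185 → 17/185
merge 14/185 + 14/185 → 28/185
merge 17/185 + 28/185 → 9/37
merge 33/185 + 9/37 → 78/185
merge 48/185 + 59/185 → 107/185
merge 78/185 + 107/185 → 1
L = 17/185 + 28/185 + 9/37 + 78/185 + 107/185 + 1 = 92/37 ≈ 2.486 bits/symbol.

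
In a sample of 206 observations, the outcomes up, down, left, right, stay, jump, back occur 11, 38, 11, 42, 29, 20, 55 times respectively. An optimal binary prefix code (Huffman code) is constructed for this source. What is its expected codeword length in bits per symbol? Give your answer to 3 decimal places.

2.636 bits/symbol

Probabilities are the counts divided by 206.
Repeatedly combine the two least-probable nodes; the expected code length is the sum of the merged weights.
merge 11/206 + 11/206 → 11/103
merge 10/103 + 11/103 → 21/103
merge 29/206 + 19/103 → 67/206
merge 21/103 + 21/103 → 42/103
merge 55/206 + 67/206 → 61/103
merge 42/103 + 61/103 → 1
L = 11/103 + 21/103 + 67/206 + 42/103 + 61/103 + 1 = 543/206 ≈ 2.636 bits/symbol.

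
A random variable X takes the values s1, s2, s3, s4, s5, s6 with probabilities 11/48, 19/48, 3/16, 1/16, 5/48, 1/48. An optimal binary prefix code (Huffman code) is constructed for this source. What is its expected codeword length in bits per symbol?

2.25 bits/symbol

Repeatedly combine the two least-probable nodes; the expected code length is the sum of the merged weights.
merge 1/48 + 1/16 → 1/12
merge 1/12 + 5/48 → 3/16
merge 3/16 + 3/16 → 3/8
merge 11/48 + 3/8 → 29/48
merge 19/48 + 29/48 → 1
L = 1/12 + 3/16 + 3/8 + 29/48 + 1 = 9/4 = 2.25 bits/symbol.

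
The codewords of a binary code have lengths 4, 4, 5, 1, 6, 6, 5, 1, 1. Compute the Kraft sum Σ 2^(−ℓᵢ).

With common denominator 2^6 = 64: Σ 2^(−ℓᵢ) = 4/64 + 4/64 + 2/64 + 32/64 + 1/64 + 1/64 + 2/64 + 32/64 + 32/64 = 110/64 = 1.71875.

1.71875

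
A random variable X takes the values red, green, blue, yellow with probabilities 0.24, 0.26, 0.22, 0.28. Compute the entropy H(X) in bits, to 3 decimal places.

1.994 bits

H = −Σ pᵢ log₂ pᵢ.
−0.24·log₂(0.24) = 0.4941
−0.26·log₂(0.26) = 0.5053
−0.22·log₂(0.22) = 0.4806
−0.28·log₂(0.28) = 0.5142
Sum ≈ 1.9942 → 1.994 bits.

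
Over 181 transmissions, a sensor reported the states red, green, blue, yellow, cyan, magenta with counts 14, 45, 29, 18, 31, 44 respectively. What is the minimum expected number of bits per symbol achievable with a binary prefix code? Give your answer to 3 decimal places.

Probabilities are the counts divided by 181.
Repeatedly combine the two least-probable nodes; the expected code length is the sum of the merged weights.
merge 14/181 + 18/181 → 32/181
merge 29/181 + 31/181 → 60/181
merge 32/181 + 44/181 → 76/181
merge 45/181 + 60/181 → 105/181
merge 76/181 + 105/181 → 1
L = 32/181 + 60/181 + 76/181 + 105/181 + 1 = 454/181 ≈ 2.508 bits/symbol.

2.508 bits/symbol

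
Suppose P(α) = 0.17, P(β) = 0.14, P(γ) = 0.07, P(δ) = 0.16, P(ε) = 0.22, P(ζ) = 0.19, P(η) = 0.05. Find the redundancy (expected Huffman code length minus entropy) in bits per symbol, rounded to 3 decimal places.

Entropy H = −Σ p log₂ p ≈ 2.6752 bits.
Huffman merges: 1/20+7/100→3/25; 3/25+7/50→13/50; 4/25+17/100→33/100; 19/100+11/50→41/100; 13/50+33/100→59/100; 41/100+59/100→1. L = 271/100 ≈ 2.7100.
L − H = 2.7100 − 2.6752 = 0.035 bits.

0.035 bits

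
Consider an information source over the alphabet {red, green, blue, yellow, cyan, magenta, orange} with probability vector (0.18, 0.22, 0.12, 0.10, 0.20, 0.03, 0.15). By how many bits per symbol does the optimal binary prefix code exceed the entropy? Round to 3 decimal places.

Entropy H = −Σ p log₂ p ≈ 2.6518 bits.
Huffman merges: 3/100+1/10→13/100; 3/25+13/100→1/4; 3/20+9/50→33/100; 1/5+11/50→21/50; 1/4+33/100→29/50; 21/50+29/50→1. L = 271/100 ≈ 2.7100.
L − H = 2.7100 − 2.6518 = 0.058 bits.

0.058 bits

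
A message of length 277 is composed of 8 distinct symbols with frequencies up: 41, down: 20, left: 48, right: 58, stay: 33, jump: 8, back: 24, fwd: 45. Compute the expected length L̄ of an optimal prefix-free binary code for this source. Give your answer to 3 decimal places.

Probabilities are the counts divided by 277.
Repeatedly combine the two least-probable nodes; the expected code length is the sum of the merged weights.
merge 8/277 + 20/277 → 28/277
merge 24/277 + 28/277 → 52/277
merge 33/277 + 41/277 → 74/277
merge 45/277 + 48/277 → 93/277
merge 52/277 + 58/277 → 110/277
merge 74/277 + 93/277 → 167/277
merge 110/277 + 167/277 → 1
L = 28/277 + 52/277 + 74/277 + 93/277 + 110/277 + 167/277 + 1 = 801/277 ≈ 2.892 bits/symbol.

2.892 bits/symbol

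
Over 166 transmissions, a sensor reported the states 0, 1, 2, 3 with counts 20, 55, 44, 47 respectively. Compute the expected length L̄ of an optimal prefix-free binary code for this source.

2 bits/symbol

Probabilities are the counts divided by 166.
Repeatedly combine the two least-probable nodes; the expected code length is the sum of the merged weights.
merge 10/83 + 22/83 → 32/83
merge 47/166 + 55/166 → 51/83
merge 32/83 + 51/83 → 1
L = 32/83 + 51/83 + 1 = 2 bits/symbol.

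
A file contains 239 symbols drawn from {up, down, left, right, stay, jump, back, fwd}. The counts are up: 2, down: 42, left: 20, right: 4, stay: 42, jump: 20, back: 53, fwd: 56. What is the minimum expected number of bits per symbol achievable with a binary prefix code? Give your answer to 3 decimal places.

2.678 bits/symbol

Probabilities are the counts divided by 239.
Repeatedly combine the two least-probable nodes; the expected code length is the sum of the merged weights.
merge 2/239 + 4/239 → 6/239
merge 6/239 + 20/239 → 26/239
merge 20/239 + 26/239 → 46/239
merge 42/239 + 42/239 → 84/239
merge 46/239 + 53/239 → 99/239
merge 56/239 + 84/239 → 140/239
merge 99/239 + 140/239 → 1
L = 6/239 + 26/239 + 46/239 + 84/239 + 99/239 + 140/239 + 1 = 640/239 ≈ 2.678 bits/symbol.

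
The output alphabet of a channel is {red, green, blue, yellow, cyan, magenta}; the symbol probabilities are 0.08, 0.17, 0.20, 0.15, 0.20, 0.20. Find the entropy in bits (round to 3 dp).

H = −Σ pᵢ log₂ pᵢ.
−0.08·log₂(0.08) = 0.2915
−0.17·log₂(0.17) = 0.4346
−0.20·log₂(0.20) = 0.4644
−0.15·log₂(0.15) = 0.4105
−0.20·log₂(0.20) = 0.4644
−0.20·log₂(0.20) = 0.4644
Sum ≈ 2.5298 → 2.530 bits.

2.530 bits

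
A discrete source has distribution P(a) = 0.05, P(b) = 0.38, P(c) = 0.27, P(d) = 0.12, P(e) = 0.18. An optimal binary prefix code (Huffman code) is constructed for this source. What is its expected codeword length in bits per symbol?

2.14 bits/symbol

Repeatedly combine the two least-probable nodes; the expected code length is the sum of the merged weights.
merge 1/20 + 3/25 → 17/100
merge 17/100 + 9/50 → 7/20
merge 27/100 + 7/20 → 31/50
merge 19/50 + 31/50 → 1
L = 17/100 + 7/20 + 31/50 + 1 = 107/50 = 2.14 bits/symbol.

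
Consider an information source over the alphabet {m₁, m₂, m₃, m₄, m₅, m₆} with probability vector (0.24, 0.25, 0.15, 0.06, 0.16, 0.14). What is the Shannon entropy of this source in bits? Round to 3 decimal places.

2.468 bits

H = −Σ pᵢ log₂ pᵢ.
−0.24·log₂(0.24) = 0.4941
−0.25·log₂(0.25) = 0.5000
−0.15·log₂(0.15) = 0.4105
−0.06·log₂(0.06) = 0.2435
−0.16·log₂(0.16) = 0.4230
−0.14·log₂(0.14) = 0.3971
Sum ≈ 2.4683 → 2.468 bits.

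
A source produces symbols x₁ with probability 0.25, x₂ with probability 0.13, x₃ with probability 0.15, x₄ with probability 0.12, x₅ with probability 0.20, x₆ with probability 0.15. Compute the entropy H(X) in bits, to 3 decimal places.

2.535 bits

H = −Σ pᵢ log₂ pᵢ.
−0.25·log₂(0.25) = 0.5000
−0.13·log₂(0.13) = 0.3826
−0.15·log₂(0.15) = 0.4105
−0.12·log₂(0.12) = 0.3671
−0.20·log₂(0.20) = 0.4644
−0.15·log₂(0.15) = 0.4105
Sum ≈ 2.5352 → 2.535 bits.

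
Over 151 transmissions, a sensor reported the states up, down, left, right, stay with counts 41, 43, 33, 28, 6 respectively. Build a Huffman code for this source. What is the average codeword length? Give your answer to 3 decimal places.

2.225 bits/symbol

Probabilities are the counts divided by 151.
Repeatedly combine the two least-probable nodes; the expected code length is the sum of the merged weights.
merge 6/151 + 28/151 → 34/151
merge 33/151 + 34/151 → 67/151
merge 41/151 + 43/151 → 84/151
merge 67/151 + 84/151 → 1
L = 34/151 + 67/151 + 84/151 + 1 = 336/151 ≈ 2.225 bits/symbol.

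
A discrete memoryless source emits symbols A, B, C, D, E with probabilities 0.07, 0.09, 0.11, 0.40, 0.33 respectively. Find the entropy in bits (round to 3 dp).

H = −Σ pᵢ log₂ pᵢ.
−0.07·log₂(0.07) = 0.2686
−0.09·log₂(0.09) = 0.3127
−0.11·log₂(0.11) = 0.3503
−0.40·log₂(0.40) = 0.5288
−0.33·log₂(0.33) = 0.5278
Sum ≈ 1.9881 → 1.988 bits.

1.988 bits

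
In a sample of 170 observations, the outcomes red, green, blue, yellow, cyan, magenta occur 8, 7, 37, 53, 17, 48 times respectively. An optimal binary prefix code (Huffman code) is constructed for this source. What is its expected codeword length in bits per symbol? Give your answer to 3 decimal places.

Probabilities are the counts divided by 170.
Repeatedly combine the two least-probable nodes; the expected code length is the sum of the merged weights.
merge 7/170 + 4/85 → 3/34
merge 3/34 + 1/10 → 16/85
merge 16/85 + 37/170 → 69/170
merge 24/85 + 53/170 → 101/170
merge 69/170 + 101/170 → 1
L = 3/34 + 16/85 + 69/170 + 101/170 + 1 = 387/170 ≈ 2.276 bits/symbol.

2.276 bits/symbol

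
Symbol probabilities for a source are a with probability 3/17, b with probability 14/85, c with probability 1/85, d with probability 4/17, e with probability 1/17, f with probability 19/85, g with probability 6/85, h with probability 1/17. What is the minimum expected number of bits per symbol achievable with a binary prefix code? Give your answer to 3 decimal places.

Repeatedly combine the two least-probable nodes; the expected code length is the sum of the merged weights.
merge 1/85 + 1/17 → 6/85
merge 1/17 + 6/85 → 11/85
merge 6/85 + 11/85 → 1/5
merge 14/85 + 3/17 → 29/85
merge 1/5 + 19/85 → 36/85
merge 4/17 + 29/85 → 49/85
merge 36/85 + 49/85 → 1
L = 6/85 + 11/85 + 1/5 + 29/85 + 36/85 + 49/85 + 1 = 233/85 ≈ 2.741 bits/symbol.

2.741 bits/symbol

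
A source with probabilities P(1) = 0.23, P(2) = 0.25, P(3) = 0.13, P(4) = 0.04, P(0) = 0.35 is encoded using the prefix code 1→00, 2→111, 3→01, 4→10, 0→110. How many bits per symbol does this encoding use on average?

2.6 bits/symbol

L̄ = Σ pᵢ·ℓᵢ = 0.23·2 + 0.25·3 + 0.13·2 + 0.04·2 + 0.35·3 = 2.6 bits/symbol.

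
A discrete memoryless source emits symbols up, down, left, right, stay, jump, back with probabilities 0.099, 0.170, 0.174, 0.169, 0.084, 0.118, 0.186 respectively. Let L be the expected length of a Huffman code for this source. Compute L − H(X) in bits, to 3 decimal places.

Entropy H = −Σ p log₂ p ≈ 2.7527 bits.
Huffman merges: 21/250+99/1000→183/1000; 59/500+169/1000→287/1000; 17/100+87/500→43/125; 183/1000+93/500→369/1000; 287/1000+43/125→631/1000; 369/1000+631/1000→1. L = 1407/500 ≈ 2.8140.
L − H = 2.8140 − 2.7527 = 0.061 bits.

0.061 bits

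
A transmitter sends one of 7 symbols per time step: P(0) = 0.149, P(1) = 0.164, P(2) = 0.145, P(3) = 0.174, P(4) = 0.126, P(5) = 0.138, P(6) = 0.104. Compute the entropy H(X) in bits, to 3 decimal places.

2.790 bits

H = −Σ pᵢ log₂ pᵢ.
−0.149·log₂(0.149) = 0.4092
−0.164·log₂(0.164) = 0.4278
−0.145·log₂(0.145) = 0.4040
−0.174·log₂(0.174) = 0.4390
−0.126·log₂(0.126) = 0.3766
−0.138·log₂(0.138) = 0.3943
−0.104·log₂(0.104) = 0.3396
Sum ≈ 2.7904 → 2.790 bits.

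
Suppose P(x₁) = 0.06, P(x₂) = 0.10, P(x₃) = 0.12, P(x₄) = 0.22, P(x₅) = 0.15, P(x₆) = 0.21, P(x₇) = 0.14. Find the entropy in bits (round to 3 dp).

2.704 bits

H = −Σ pᵢ log₂ pᵢ.
−0.06·log₂(0.06) = 0.2435
−0.10·log₂(0.10) = 0.3322
−0.12·log₂(0.12) = 0.3671
−0.22·log₂(0.22) = 0.4806
−0.15·log₂(0.15) = 0.4105
−0.21·log₂(0.21) = 0.4728
−0.14·log₂(0.14) = 0.3971
Sum ≈ 2.7038 → 2.704 bits.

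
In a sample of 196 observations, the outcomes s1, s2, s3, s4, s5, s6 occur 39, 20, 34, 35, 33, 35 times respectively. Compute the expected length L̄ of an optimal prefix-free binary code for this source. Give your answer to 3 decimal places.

2.622 bits/symbol

Probabilities are the counts divided by 196.
Repeatedly combine the two least-probable nodes; the expected code length is the sum of the merged weights.
merge 5/49 + 33/196 → 53/196
merge 17/98 + 5/28 → 69/196
merge 5/28 + 39/196 → 37/98
merge 53/196 + 69/196 → 61/98
merge 37/98 + 61/98 → 1
L = 53/196 + 69/196 + 37/98 + 61/98 + 1 = 257/98 ≈ 2.622 bits/symbol.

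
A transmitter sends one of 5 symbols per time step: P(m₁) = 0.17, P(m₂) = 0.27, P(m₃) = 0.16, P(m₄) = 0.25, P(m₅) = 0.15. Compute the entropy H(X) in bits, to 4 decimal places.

2.2782 bits

H = −Σ pᵢ log₂ pᵢ.
−0.17·log₂(0.17) = 0.4346
−0.27·log₂(0.27) = 0.5100
−0.16·log₂(0.16) = 0.4230
−0.25·log₂(0.25) = 0.5000
−0.15·log₂(0.15) = 0.4105
Sum ≈ 2.2782 → 2.2782 bits.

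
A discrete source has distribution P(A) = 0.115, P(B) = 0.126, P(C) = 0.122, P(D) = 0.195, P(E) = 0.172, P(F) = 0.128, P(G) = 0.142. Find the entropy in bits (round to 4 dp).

H = −Σ pᵢ log₂ pᵢ.
−0.115·log₂(0.115) = 0.3588
−0.126·log₂(0.126) = 0.3766
−0.122·log₂(0.122) = 0.3703
−0.195·log₂(0.195) = 0.4599
−0.172·log₂(0.172) = 0.4368
−0.128·log₂(0.128) = 0.3796
−0.142·log₂(0.142) = 0.3999
Sum ≈ 2.7819 → 2.7819 bits.

2.7819 bits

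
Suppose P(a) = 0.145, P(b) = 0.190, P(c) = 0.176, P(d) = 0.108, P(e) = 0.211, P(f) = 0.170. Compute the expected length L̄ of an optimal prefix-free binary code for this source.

2.599 bits/symbol

Repeatedly combine the two least-probable nodes; the expected code length is the sum of the merged weights.
merge 27/250 + 29/200 → 253/1000
merge 17/100 + 22/125 → 173/500
merge 19/100 + 211/1000 → 401/1000
merge 253/1000 + 173/500 → 599/1000
merge 401/1000 + 599/1000 → 1
L = 253/1000 + 173/500 + 401/1000 + 599/1000 + 1 = 2599/1000 = 2.599 bits/symbol.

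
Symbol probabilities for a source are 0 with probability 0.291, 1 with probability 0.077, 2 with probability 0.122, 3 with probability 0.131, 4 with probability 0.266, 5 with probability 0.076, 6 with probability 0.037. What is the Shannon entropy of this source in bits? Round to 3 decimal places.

2.524 bits

H = −Σ pᵢ log₂ pᵢ.
−0.291·log₂(0.291) = 0.5182
−0.077·log₂(0.077) = 0.2848
−0.122·log₂(0.122) = 0.3703
−0.131·log₂(0.131) = 0.3841
−0.266·log₂(0.266) = 0.5082
−0.076·log₂(0.076) = 0.2826
−0.037·log₂(0.037) = 0.1760
Sum ≈ 2.5242 → 2.524 bits.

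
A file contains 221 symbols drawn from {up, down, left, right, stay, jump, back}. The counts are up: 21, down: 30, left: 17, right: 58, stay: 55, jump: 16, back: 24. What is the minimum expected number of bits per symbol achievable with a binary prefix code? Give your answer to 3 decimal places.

Probabilities are the counts divided by 221.
Repeatedly combine the two least-probable nodes; the expected code length is the sum of the merged weights.
merge 16/221 + 1/13 → 33/221
merge 21/221 + 24/221 → 45/221
merge 30/221 + 33/221 → 63/221
merge 45/221 + 55/221 → 100/221
merge 58/221 + 63/221 → 121/221
merge 100/221 + 121/221 → 1
L = 33/221 + 45/221 + 63/221 + 100/221 + 121/221 + 1 = 583/221 ≈ 2.638 bits/symbol.

2.638 bits/symbol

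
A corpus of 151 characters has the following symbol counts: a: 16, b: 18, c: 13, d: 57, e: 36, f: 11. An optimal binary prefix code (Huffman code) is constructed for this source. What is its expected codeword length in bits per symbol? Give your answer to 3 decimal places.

2.384 bits/symbol

Probabilities are the counts divided by 151.
Repeatedly combine the two least-probable nodes; the expected code length is the sum of the merged weights.
merge 11/151 + 13/151 → 24/151
merge 16/151 + 18/151 → 34/151
merge 24/151 + 34/151 → 58/151
merge 36/151 + 57/151 → 93/151
merge 58/151 + 93/151 → 1
L = 24/151 + 34/151 + 58/151 + 93/151 + 1 = 360/151 ≈ 2.384 bits/symbol.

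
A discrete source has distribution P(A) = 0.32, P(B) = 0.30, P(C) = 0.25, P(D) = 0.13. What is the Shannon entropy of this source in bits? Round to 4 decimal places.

1.9298 bits

H = −Σ pᵢ log₂ pᵢ.
−0.32·log₂(0.32) = 0.5260
−0.30·log₂(0.30) = 0.5211
−0.25·log₂(0.25) = 0.5000
−0.13·log₂(0.13) = 0.3826
Sum ≈ 1.9298 → 1.9298 bits.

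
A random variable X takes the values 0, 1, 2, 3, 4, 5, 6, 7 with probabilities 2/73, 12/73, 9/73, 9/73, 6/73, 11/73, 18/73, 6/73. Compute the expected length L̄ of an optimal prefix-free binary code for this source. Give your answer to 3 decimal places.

2.863 bits/symbol

Repeatedly combine the two least-probable nodes; the expected code length is the sum of the merged weights.
merge 2/73 + 6/73 → 8/73
merge 6/73 + 8/73 → 14/73
merge 9/73 + 9/73 → 18/73
merge 11/73 + 12/73 → 23/73
merge 14/73 + 18/73 → 32/73
merge 18/73 + 23/73 → 41/73
merge 32/73 + 41/73 → 1
L = 8/73 + 14/73 + 18/73 + 23/73 + 32/73 + 41/73 + 1 = 209/73 ≈ 2.863 bits/symbol.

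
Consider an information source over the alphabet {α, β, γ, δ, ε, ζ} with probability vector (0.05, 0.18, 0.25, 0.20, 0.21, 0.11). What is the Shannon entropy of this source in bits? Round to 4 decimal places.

H = −Σ pᵢ log₂ pᵢ.
−0.05·log₂(0.05) = 0.2161
−0.18·log₂(0.18) = 0.4453
−0.25·log₂(0.25) = 0.5000
−0.20·log₂(0.20) = 0.4644
−0.21·log₂(0.21) = 0.4728
−0.11·log₂(0.11) = 0.3503
Sum ≈ 2.4489 → 2.4489 bits.

2.4489 bits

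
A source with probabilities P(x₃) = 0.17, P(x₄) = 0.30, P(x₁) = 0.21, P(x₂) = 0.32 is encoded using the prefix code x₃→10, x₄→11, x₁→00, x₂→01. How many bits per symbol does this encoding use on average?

L̄ = Σ pᵢ·ℓᵢ = 0.17·2 + 0.30·2 + 0.21·2 + 0.32·2 = 2 bits/symbol.

2 bits/symbol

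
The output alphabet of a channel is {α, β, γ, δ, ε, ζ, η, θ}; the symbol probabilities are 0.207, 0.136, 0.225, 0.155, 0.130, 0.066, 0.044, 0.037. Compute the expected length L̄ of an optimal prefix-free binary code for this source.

Repeatedly combine the two least-probable nodes; the expected code length is the sum of the merged weights.
merge 37/1000 + 11/250 → 81/1000
merge 33/500 + 81/1000 → 147/1000
merge 13/100 + 17/125 → 133/500
merge 147/1000 + 31/200 → 151/500
merge 207/1000 + 9/40 → 54/125
merge 133/500 + 151/500 → 71/125
merge 54/125 + 71/125 → 1
L = 81/1000 + 147/1000 + 133/500 + 151/500 + 54/125 + 71/125 + 1 = 699/250 = 2.796 bits/symbol.

2.796 bits/symbol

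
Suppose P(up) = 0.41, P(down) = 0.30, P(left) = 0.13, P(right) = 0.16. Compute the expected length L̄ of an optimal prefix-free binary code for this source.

1.88 bits/symbol

Repeatedly combine the two least-probable nodes; the expected code length is the sum of the merged weights.
merge 13/100 + 4/25 → 29/100
merge 29/100 + 3/10 → 59/100
merge 41/100 + 59/100 → 1
L = 29/100 + 59/100 + 1 = 47/25 = 1.88 bits/symbol.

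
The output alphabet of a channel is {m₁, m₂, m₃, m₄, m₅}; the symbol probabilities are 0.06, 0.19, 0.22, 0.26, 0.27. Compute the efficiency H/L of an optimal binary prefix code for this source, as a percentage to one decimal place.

Entropy H = −Σ p log₂ p ≈ 2.1946 bits.
Huffman merges: 3/50+19/100→1/4; 11/50+1/4→47/100; 13/50+27/100→53/100; 47/100+53/100→1. L = 9/4 ≈ 2.2500.
Efficiency = H/L = 2.1946/2.2500 = 97.5%.

97.5%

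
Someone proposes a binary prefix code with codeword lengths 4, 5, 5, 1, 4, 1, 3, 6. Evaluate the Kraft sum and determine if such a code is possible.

With common denominator 2^6 = 64: Σ 2^(−ℓᵢ) = 4/64 + 2/64 + 2/64 + 32/64 + 4/64 + 32/64 + 8/64 + 1/64 = 85/64 = 1.328125.
Kraft's inequality requires Σ ≤ 1; here Σ = 1.328125 > 1, so no such prefix code exists.

1.328125; no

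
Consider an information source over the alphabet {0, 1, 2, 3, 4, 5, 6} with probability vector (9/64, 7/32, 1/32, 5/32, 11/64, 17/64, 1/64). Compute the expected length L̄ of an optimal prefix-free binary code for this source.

2.5625 bits/symbol

Repeatedly combine the two least-probable nodes; the expected code length is the sum of the merged weights.
merge 1/64 + 1/32 → 3/64
merge 3/64 + 9/64 → 3/16
merge 5/32 + 11/64 → 21/64
merge 3/16 + 7/32 → 13/32
merge 17/64 + 21/64 → 19/32
merge 13/32 + 19/32 → 1
L = 3/64 + 3/16 + 21/64 + 13/32 + 19/32 + 1 = 41/16 = 2.5625 bits/symbol.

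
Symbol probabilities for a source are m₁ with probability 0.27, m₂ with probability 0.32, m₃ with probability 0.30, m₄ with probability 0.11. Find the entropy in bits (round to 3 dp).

H = −Σ pᵢ log₂ pᵢ.
−0.27·log₂(0.27) = 0.5100
−0.32·log₂(0.32) = 0.5260
−0.30·log₂(0.30) = 0.5211
−0.11·log₂(0.11) = 0.3503
Sum ≈ 1.9074 → 1.907 bits.

1.907 bits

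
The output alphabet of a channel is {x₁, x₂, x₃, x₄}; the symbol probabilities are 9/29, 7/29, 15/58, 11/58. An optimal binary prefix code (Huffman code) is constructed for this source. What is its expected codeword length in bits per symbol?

2 bits/symbol

Repeatedly combine the two least-probable nodes; the expected code length is the sum of the merged weights.
merge 11/58 + 7/29 → 25/58
merge 15/58 + 9/29 → 33/58
merge 25/58 + 33/58 → 1
L = 25/58 + 33/58 + 1 = 2 bits/symbol.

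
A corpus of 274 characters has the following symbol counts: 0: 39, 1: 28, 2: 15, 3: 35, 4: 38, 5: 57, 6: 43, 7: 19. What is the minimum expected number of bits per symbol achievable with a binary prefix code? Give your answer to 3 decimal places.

Probabilities are the counts divided by 274.
Repeatedly combine the two least-probable nodes; the expected code length is the sum of the merged weights.
merge 15/274 + 19/274 → 17/137
merge 14/137 + 17/137 → 31/137
merge 35/274 + 19/137 → 73/274
merge 39/274 + 43/274 → 41/137
merge 57/274 + 31/137 → 119/274
merge 73/274 + 41/137 → 155/274
merge 119/274 + 155/274 → 1
L = 17/137 + 31/137 + 73/274 + 41/137 + 119/274 + 155/274 + 1 = 799/274 ≈ 2.916 bits/symbol.

2.916 bits/symbol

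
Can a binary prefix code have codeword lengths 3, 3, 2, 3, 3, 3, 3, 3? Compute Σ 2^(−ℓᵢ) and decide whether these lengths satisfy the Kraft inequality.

1.125; no

With common denominator 2^3 = 8: Σ 2^(−ℓᵢ) = 1/8 + 1/8 + 2/8 + 1/8 + 1/8 + 1/8 + 1/8 + 1/8 = 9/8 = 1.125.
Kraft's inequality requires Σ ≤ 1; here Σ = 1.125 > 1, so no such prefix code exists.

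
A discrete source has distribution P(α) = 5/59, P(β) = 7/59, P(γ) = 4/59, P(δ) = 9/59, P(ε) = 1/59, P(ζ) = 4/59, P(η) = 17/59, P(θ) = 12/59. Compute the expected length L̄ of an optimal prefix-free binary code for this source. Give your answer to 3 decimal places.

Repeatedly combine the two least-probable nodes; the expected code length is the sum of the merged weights.
merge 1/59 + 4/59 → 5/59
merge 4/59 + 5/59 → 9/59
merge 5/59 + 7/59 → 12/59
merge 9/59 + 9/59 → 18/59
merge 12/59 + 12/59 → 24/59
merge 17/59 + 18/59 → 35/59
merge 24/59 + 35/59 → 1
L = 5/59 + 9/59 + 12/59 + 18/59 + 24/59 + 35/59 + 1 = 162/59 ≈ 2.746 bits/symbol.

2.746 bits/symbol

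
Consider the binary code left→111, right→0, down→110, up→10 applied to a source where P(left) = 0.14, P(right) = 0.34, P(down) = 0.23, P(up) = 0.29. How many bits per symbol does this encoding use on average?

L̄ = Σ pᵢ·ℓᵢ = 0.14·3 + 0.34·1 + 0.23·3 + 0.29·2 = 2.03 bits/symbol.

2.03 bits/symbol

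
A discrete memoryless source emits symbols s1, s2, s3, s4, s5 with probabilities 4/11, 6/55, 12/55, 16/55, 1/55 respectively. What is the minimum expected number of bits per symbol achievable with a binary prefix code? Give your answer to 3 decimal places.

Repeatedly combine the two least-probable nodes; the expected code length is the sum of the merged weights.
merge 1/55 + 6/55 → 7/55
merge 7/55 + 12/55 → 19/55
merge 16/55 + 19/55 → 7/11
merge 4/11 + 7/11 → 1
L = 7/55 + 19/55 + 7/11 + 1 = 116/55 ≈ 2.109 bits/symbol.

2.109 bits/symbol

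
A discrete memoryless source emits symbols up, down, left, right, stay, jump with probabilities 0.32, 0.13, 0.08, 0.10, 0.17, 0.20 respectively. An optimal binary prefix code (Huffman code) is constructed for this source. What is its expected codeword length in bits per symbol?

Repeatedly combine the two least-probable nodes; the expected code length is the sum of the merged weights.
merge 2/25 + 1/10 → 9/50
merge 13/100 + 17/100 → 3/10
merge 9/50 + 1/5 → 19/50
merge 3/10 + 8/25 → 31/50
merge 19/50 + 31/50 → 1
L = 9/50 + 3/10 + 19/50 + 31/50 + 1 = 62/25 = 2.48 bits/symbol.

2.48 bits/symbol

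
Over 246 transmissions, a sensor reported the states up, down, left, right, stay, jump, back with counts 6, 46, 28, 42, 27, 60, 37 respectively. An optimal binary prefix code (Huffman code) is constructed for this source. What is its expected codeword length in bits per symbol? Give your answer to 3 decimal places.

2.703 bits/symbol

Probabilities are the counts divided by 246.
Repeatedly combine the two least-probable nodes; the expected code length is the sum of the merged weights.
merge 1/41 + 9/82 → 11/82
merge 14/123 + 11/82 → 61/246
merge 37/246 + 7/41 → 79/246
merge 23/123 + 10/41 → 53/123
merge 61/246 + 79/246 → 70/123
merge 53/123 + 70/123 → 1
L = 11/82 + 61/246 + 79/246 + 53/123 + 70/123 + 1 = 665/246 ≈ 2.703 bits/symbol.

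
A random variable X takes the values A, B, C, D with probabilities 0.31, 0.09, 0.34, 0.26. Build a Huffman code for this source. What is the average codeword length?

Repeatedly combine the two least-probable nodes; the expected code length is the sum of the merged weights.
merge 9/100 + 13/50 → 7/20
merge 31/100 + 17/50 → 13/20
merge 7/20 + 13/20 → 1
L = 7/20 + 13/20 + 1 = 2 bits/symbol.

2 bits/symbol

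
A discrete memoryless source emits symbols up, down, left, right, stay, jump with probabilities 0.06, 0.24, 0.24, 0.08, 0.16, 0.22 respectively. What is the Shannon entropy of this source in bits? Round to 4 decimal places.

2.4269 bits

H = −Σ pᵢ log₂ pᵢ.
−0.06·log₂(0.06) = 0.2435
−0.24·log₂(0.24) = 0.4941
−0.24·log₂(0.24) = 0.4941
−0.08·log₂(0.08) = 0.2915
−0.16·log₂(0.16) = 0.4230
−0.22·log₂(0.22) = 0.4806
Sum ≈ 2.4269 → 2.4269 bits.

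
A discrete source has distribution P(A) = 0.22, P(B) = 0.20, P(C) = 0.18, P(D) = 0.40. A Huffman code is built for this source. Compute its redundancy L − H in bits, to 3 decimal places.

Entropy H = −Σ p log₂ p ≈ 1.9190 bits.
Huffman merges: 9/50+1/5→19/50; 11/50+19/50→3/5; 2/5+3/5→1. L = 99/50 ≈ 1.9800.
L − H = 1.9800 − 1.9190 = 0.061 bits.

0.061 bits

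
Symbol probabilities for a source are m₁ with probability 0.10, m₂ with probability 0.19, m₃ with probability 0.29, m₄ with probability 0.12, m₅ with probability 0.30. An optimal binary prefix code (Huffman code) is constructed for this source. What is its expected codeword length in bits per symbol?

2.22 bits/symbol

Repeatedly combine the two least-probable nodes; the expected code length is the sum of the merged weights.
merge 1/10 + 3/25 → 11/50
merge 19/100 + 11/50 → 41/100
merge 29/100 + 3/10 → 59/100
merge 41/100 + 59/100 → 1
L = 11/50 + 41/100 + 59/100 + 1 = 111/50 = 2.22 bits/symbol.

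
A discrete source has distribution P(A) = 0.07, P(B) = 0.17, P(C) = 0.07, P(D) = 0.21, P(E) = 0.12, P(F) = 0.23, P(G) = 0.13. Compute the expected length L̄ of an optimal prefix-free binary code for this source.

2.7 bits/symbol

Repeatedly combine the two least-probable nodes; the expected code length is the sum of the merged weights.
merge 7/100 + 7/100 → 7/50
merge 3/25 + 13/100 → 1/4
merge 7/50 + 17/100 → 31/100
merge 21/100 + 23/100 → 11/25
merge 1/4 + 31/100 → 14/25
merge 11/25 + 14/25 → 1
L = 7/50 + 1/4 + 31/100 + 11/25 + 14/25 + 1 = 27/10 = 2.7 bits/symbol.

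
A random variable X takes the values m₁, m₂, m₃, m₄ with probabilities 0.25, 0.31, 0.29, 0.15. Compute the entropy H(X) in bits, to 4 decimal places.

1.9522 bits

H = −Σ pᵢ log₂ pᵢ.
−0.25·log₂(0.25) = 0.5000
−0.31·log₂(0.31) = 0.5238
−0.29·log₂(0.29) = 0.5179
−0.15·log₂(0.15) = 0.4105
Sum ≈ 1.9522 → 1.9522 bits.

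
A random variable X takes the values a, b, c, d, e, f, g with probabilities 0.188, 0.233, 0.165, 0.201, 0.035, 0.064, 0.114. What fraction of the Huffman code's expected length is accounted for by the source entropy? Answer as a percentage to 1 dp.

98.2%

Entropy H = −Σ p log₂ p ≈ 2.6174 bits.
Huffman merges: 7/200+8/125→99/1000; 99/1000+57/500→213/1000; 33/200+47/250→353/1000; 201/1000+213/1000→207/500; 233/1000+353/1000→293/500; 207/500+293/500→1. L = 533/200 ≈ 2.6650.
Efficiency = H/L = 2.6174/2.6650 = 98.2%.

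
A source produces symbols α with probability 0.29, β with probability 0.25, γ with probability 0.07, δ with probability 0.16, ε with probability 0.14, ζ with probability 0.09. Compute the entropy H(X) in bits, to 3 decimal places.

H = −Σ pᵢ log₂ pᵢ.
−0.29·log₂(0.29) = 0.5179
−0.25·log₂(0.25) = 0.5000
−0.07·log₂(0.07) = 0.2686
−0.16·log₂(0.16) = 0.4230
−0.14·log₂(0.14) = 0.3971
−0.09·log₂(0.09) = 0.3127
Sum ≈ 2.4192 → 2.419 bits.

2.419 bits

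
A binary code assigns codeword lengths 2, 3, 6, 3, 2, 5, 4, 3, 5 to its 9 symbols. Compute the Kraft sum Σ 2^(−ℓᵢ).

With common denominator 2^6 = 64: Σ 2^(−ℓᵢ) = 16/64 + 8/64 + 1/64 + 8/64 + 16/64 + 2/64 + 4/64 + 8/64 + 2/64 = 65/64 = 1.015625.

1.015625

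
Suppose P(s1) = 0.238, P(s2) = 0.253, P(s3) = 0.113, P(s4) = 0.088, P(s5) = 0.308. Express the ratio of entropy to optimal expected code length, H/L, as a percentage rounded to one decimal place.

99.1%

Entropy H = −Σ p log₂ p ≈ 2.1818 bits.
Huffman merges: 11/125+113/1000→201/1000; 201/1000+119/500→439/1000; 253/1000+77/250→561/1000; 439/1000+561/1000→1. L = 2201/1000 ≈ 2.2010.
Efficiency = H/L = 2.1818/2.2010 = 99.1%.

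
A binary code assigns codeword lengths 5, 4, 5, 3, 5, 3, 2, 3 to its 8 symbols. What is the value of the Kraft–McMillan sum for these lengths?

With common denominator 2^5 = 32: Σ 2^(−ℓᵢ) = 1/32 + 2/32 + 1/32 + 4/32 + 1/32 + 4/32 + 8/32 + 4/32 = 25/32 = 0.78125.

0.78125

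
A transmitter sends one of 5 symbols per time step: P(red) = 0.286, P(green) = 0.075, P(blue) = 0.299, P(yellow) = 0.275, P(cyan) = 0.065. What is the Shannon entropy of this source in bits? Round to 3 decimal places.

2.086 bits

H = −Σ pᵢ log₂ pᵢ.
−0.286·log₂(0.286) = 0.5165
−0.075·log₂(0.075) = 0.2803
−0.299·log₂(0.299) = 0.5208
−0.275·log₂(0.275) = 0.5122
−0.065·log₂(0.065) = 0.2563
Sum ≈ 2.0861 → 2.086 bits.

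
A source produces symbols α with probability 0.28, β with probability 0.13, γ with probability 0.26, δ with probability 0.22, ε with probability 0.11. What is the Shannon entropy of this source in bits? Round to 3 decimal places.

2.233 bits

H = −Σ pᵢ log₂ pᵢ.
−0.28·log₂(0.28) = 0.5142
−0.13·log₂(0.13) = 0.3826
−0.26·log₂(0.26) = 0.5053
−0.22·log₂(0.22) = 0.4806
−0.11·log₂(0.11) = 0.3503
Sum ≈ 2.2330 → 2.233 bits.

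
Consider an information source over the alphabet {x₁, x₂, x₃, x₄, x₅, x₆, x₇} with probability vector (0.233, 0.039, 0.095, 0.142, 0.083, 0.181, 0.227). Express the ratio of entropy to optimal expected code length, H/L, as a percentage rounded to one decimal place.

98.6%

Entropy H = −Σ p log₂ p ≈ 2.6247 bits.
Huffman merges: 39/1000+83/1000→61/500; 19/200+61/500→217/1000; 71/500+181/1000→323/1000; 217/1000+227/1000→111/250; 233/1000+323/1000→139/250; 111/250+139/250→1. L = 1331/500 ≈ 2.6620.
Efficiency = H/L = 2.6247/2.6620 = 98.6%.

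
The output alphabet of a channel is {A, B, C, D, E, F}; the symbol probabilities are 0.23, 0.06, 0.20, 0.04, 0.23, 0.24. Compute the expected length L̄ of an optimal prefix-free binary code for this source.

Repeatedly combine the two least-probable nodes; the expected code length is the sum of the merged weights.
merge 1/25 + 3/50 → 1/10
merge 1/10 + 1/5 → 3/10
merge 23/100 + 23/100 → 23/50
merge 6/25 + 3/10 → 27/50
merge 23/50 + 27/50 → 1
L = 1/10 + 3/10 + 23/50 + 27/50 + 1 = 12/5 = 2.4 bits/symbol.

2.4 bits/symbol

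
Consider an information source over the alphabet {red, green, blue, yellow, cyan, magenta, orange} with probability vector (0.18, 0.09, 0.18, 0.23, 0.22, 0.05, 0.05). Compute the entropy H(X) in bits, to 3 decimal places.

H = −Σ pᵢ log₂ pᵢ.
−0.18·log₂(0.18) = 0.4453
−0.09·log₂(0.09) = 0.3127
−0.18·log₂(0.18) = 0.4453
−0.23·log₂(0.23) = 0.4877
−0.22·log₂(0.22) = 0.4806
−0.05·log₂(0.05) = 0.2161
−0.05·log₂(0.05) = 0.2161
Sum ≈ 2.6037 → 2.604 bits.

2.604 bits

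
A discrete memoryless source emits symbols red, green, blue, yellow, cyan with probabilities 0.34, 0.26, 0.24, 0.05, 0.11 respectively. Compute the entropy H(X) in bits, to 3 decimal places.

H = −Σ pᵢ log₂ pᵢ.
−0.34·log₂(0.34) = 0.5292
−0.26·log₂(0.26) = 0.5053
−0.24·log₂(0.24) = 0.4941
−0.05·log₂(0.05) = 0.2161
−0.11·log₂(0.11) = 0.3503
Sum ≈ 2.0950 → 2.095 bits.

2.095 bits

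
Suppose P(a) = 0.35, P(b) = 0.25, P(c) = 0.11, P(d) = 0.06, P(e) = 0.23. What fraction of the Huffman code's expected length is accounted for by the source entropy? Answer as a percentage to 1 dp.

Entropy H = −Σ p log₂ p ≈ 2.1116 bits.
Huffman merges: 3/50+11/100→17/100; 17/100+23/100→2/5; 1/4+7/20→3/5; 2/5+3/5→1. L = 217/100 ≈ 2.1700.
Efficiency = H/L = 2.1116/2.1700 = 97.3%.

97.3%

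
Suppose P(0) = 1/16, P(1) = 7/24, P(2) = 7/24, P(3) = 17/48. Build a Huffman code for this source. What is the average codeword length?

2 bits/symbol

Repeatedly combine the two least-probable nodes; the expected code length is the sum of the merged weights.
merge 1/16 + 7/24 → 17/48
merge 7/24 + 17/48 → 31/48
merge 17/48 + 31/48 → 1
L = 17/48 + 31/48 + 1 = 2 bits/symbol.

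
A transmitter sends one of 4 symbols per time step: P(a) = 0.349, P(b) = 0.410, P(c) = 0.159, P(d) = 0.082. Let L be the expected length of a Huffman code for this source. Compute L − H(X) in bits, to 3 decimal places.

0.056 bits

Entropy H = −Σ p log₂ p ≈ 1.7751 bits.
Huffman merges: 41/500+159/1000→241/1000; 241/1000+349/1000→59/100; 41/100+59/100→1. L = 1831/1000 ≈ 1.8310.
L − H = 1.8310 − 1.7751 = 0.056 bits.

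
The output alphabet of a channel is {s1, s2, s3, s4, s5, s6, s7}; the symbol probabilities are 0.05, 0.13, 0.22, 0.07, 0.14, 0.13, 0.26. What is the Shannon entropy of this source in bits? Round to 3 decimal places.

2.633 bits

H = −Σ pᵢ log₂ pᵢ.
−0.05·log₂(0.05) = 0.2161
−0.13·log₂(0.13) = 0.3826
−0.22·log₂(0.22) = 0.4806
−0.07·log₂(0.07) = 0.2686
−0.14·log₂(0.14) = 0.3971
−0.13·log₂(0.13) = 0.3826
−0.26·log₂(0.26) = 0.5053
Sum ≈ 2.6329 → 2.633 bits.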